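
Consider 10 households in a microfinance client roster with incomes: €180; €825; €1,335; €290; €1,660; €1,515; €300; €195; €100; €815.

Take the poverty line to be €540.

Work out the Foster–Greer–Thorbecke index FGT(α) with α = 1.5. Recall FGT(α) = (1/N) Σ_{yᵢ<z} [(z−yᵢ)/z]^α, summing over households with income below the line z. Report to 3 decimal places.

0.240

Below z: €100, €180, €195, €290, €300 (q = 5 of N = 10).
Normalized shortfalls: (540−100)/540 = 0.8148; (540−180)/540 = 0.6667; (540−195)/540 = 0.6389; (540−290)/540 = 0.4630; (540−300)/540 = 0.4444.
Raised to α = 1.5: 0.73551; 0.54433; 0.51067; 0.31501; 0.29630.
Sum = 2.401811; FGT(1.5) = 2.401811 / 10 = 0.240.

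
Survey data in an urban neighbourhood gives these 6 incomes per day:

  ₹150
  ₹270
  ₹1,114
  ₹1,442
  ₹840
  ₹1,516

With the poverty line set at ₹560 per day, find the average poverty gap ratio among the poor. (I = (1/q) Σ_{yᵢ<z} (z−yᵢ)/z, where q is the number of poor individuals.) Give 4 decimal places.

Incomes under z: ₹150, ₹270 (q = 2 of N = 6).
Relative gaps: 0.7321, 0.5179; sum = 1.250000.
The income-gap ratio divides by q (the poor only): 1.250000 / 2 = 0.6250.

0.6250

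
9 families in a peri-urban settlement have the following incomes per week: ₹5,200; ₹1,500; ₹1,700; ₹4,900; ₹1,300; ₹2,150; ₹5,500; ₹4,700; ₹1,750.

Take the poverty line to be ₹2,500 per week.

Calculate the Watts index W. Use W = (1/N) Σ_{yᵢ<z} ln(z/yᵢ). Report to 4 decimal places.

Below z: ₹1,300, ₹1,500, ₹1,700, ₹1,750, ₹2,150 (q = 5 of N = 9).
ln(z/y) terms: ln(2500/1300) = 0.6539; ln(2500/1500) = 0.5108; ln(2500/1700) = 0.3857; ln(2500/1750) = 0.3567; ln(2500/2150) = 0.1508.
W = 2.057912 / 9 = 0.2287.

0.2287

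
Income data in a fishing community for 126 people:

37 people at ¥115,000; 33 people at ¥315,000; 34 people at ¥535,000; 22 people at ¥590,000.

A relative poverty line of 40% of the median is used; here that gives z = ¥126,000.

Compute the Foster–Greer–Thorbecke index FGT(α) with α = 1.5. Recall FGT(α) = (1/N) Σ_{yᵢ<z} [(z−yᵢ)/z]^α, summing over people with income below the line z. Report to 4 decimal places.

0.0076

Below the line: 37×¥115,000 (q = 37 of N = 126).
Relative gaps: (126000−115000)/126000 = 0.0873 (×37).
Raised to α = 1.5: 0.02579 (×37).
Sum = 0.954410; FGT(1.5) = 0.954410 / 126 = 0.0076.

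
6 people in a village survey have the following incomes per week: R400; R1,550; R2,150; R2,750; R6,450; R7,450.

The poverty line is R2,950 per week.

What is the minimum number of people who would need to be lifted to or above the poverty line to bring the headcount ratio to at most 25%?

3

4 of the 6 people are poor, so H = 4/6 = 0.667.
A headcount ratio of at most 25% allows at most ⌊0.25 × 6⌋ = 1 poor people.
So at least 4 − 1 = 3 must be lifted.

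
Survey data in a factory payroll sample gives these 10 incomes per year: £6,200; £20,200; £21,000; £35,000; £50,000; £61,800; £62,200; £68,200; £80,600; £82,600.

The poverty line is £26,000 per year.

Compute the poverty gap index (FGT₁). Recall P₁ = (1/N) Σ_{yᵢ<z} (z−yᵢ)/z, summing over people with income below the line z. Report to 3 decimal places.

0.118

Below the line: £6,200, £20,200, £21,000 (q = 3 of N = 10).
Shortfall ratios: (26000−6200)/26000 = 0.7615; (26000−20200)/26000 = 0.2231; (26000−21000)/26000 = 0.1923.
Σ = 1.176923. Dividing by the full population N = 10 gives P₁ = 0.118.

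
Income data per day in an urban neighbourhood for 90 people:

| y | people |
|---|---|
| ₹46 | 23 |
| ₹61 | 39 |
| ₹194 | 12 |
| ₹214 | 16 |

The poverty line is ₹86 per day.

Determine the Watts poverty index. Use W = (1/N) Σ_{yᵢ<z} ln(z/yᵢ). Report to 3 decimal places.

Poor units: 23×₹46, 39×₹61 (q = 62 of N = 90).
ln(z/y) terms: ln(86/46) = 0.6257 (×23); ln(86/61) = 0.3435 (×39).
W = 27.786700 / 90 = 0.309.

0.309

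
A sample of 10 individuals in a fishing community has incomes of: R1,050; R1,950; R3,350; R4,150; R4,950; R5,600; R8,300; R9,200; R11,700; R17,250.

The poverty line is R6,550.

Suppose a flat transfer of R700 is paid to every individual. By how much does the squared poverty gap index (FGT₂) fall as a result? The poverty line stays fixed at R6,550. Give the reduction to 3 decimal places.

Before: below the line — R1,050, R1,950, R3,350, R4,150, R4,950, R5,600; squared poverty gap index (FGT₂) = 0.16519.
After the R700 transfer: below the line — R1,750, R2,650, R4,050, R4,850, R5,650, R6,300; squared poverty gap index (FGT₂) = 0.11249.
Reduction = 0.16519 − 0.11249 = 0.053.

0.053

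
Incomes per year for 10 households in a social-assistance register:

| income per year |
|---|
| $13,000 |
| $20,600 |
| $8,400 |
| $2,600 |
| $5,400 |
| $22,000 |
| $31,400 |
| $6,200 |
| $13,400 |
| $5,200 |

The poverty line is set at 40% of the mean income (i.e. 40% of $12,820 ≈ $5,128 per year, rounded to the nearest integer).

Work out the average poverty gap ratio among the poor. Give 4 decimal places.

Below the line: $2,600 (q = 1 of N = 10).
Relative gaps: 0.4930; sum = 0.492980.
The income-gap ratio divides by q (the poor only): 0.492980 / 1 = 0.4930.

0.4930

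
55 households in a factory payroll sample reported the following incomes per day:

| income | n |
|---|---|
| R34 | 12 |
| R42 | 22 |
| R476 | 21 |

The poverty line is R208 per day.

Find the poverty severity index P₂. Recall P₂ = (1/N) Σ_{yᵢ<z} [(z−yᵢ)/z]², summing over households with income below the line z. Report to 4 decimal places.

Poor units: 12×R34, 22×R42 (q = 34 of N = 55).
Relative gaps: (208−34)/208 = 0.8365 (×12); (208−42)/208 = 0.7981 (×22).
Squared: 0.6998 (×12); 0.6369 (×22).
Sum = 22.409948; P₂ = 22.409948 / 55 = 0.4075.

0.4075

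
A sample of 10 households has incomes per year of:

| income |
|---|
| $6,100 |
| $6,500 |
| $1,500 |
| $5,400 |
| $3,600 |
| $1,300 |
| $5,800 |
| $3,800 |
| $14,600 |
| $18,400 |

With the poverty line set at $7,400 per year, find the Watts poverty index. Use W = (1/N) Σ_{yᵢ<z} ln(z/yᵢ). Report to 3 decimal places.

0.560

Poor units: $1,300, $1,500, $3,600, $3,800, $5,400, $5,800, $6,100, $6,500 (q = 8 of N = 10).
ln(z/y) terms: ln(7400/1300) = 1.7391; ln(7400/1500) = 1.5960; ln(7400/3600) = 0.7205; ln(7400/3800) = 0.6665; ln(7400/5400) = 0.3151; ln(7400/5800) = 0.2436; ln(7400/6100) = 0.1932; ln(7400/6500) = 0.1297.
W = 5.603728 / 10 = 0.560.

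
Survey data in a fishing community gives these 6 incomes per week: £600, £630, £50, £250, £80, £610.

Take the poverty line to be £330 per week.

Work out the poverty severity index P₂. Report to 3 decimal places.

0.225

Incomes under z: £50, £80, £250 (q = 3 of N = 6).
Gap ratios (z−y)/z: (330−50)/330 = 0.8485; (330−80)/330 = 0.7576; (330−250)/330 = 0.2424.
Squared: 0.7199; 0.5739; 0.0588.
Sum = 1.352617; P₂ = 1.352617 / 6 = 0.225.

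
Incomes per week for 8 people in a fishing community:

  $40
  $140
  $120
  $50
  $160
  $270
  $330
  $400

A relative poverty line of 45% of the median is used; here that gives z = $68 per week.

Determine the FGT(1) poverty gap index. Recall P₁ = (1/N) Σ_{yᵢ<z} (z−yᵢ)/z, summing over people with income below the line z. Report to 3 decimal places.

0.085

Below the line: $40, $50 (q = 2 of N = 8).
Shortfall ratios: (68−40)/68 = 0.4118; (68−50)/68 = 0.2647.
Sum of shortfalls = 0.676471; P₁ averages over all N: 0.676471 / 8 = 0.085.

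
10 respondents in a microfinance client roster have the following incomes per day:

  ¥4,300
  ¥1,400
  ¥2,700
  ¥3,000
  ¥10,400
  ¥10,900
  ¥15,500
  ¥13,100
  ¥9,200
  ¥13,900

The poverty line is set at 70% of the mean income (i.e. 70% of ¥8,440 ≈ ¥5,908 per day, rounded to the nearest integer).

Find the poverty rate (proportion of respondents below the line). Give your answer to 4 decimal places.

0.4000

4 of the 10 respondents have income below ¥5,908.
H = 4/10 = 0.4000.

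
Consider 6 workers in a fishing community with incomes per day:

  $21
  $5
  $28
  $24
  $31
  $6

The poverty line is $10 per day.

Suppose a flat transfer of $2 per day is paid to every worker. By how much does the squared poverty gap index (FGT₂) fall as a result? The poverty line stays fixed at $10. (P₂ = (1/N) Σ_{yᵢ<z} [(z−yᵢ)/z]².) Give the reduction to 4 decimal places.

0.0467

Before: below the line — $5, $6; squared poverty gap index (FGT₂) = 0.068333.
After the $2 transfer: below the line — $7, $8; squared poverty gap index (FGT₂) = 0.021667.
Reduction = 0.068333 − 0.021667 = 0.0467.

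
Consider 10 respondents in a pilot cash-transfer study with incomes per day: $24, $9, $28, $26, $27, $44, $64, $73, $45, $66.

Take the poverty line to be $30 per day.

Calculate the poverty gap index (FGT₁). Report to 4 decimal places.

0.1200

Poor units: $9, $24, $26, $27, $28 (q = 5 of N = 10).
Relative gaps: (30−9)/30 = 0.7000; (30−24)/30 = 0.2000; (30−26)/30 = 0.1333; (30−27)/30 = 0.1000; (30−28)/30 = 0.0667.
Σ = 1.200000. Dividing by the full population N = 10 gives P₁ = 0.1200.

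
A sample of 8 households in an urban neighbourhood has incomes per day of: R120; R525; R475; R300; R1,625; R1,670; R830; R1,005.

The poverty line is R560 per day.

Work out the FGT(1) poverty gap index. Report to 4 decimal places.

Below z: R120, R300, R475, R525 (q = 4 of N = 8).
Shortfall ratios: (560−120)/560 = 0.7857; (560−300)/560 = 0.4643; (560−475)/560 = 0.1518; (560−525)/560 = 0.0625.
Σ = 1.464286. Dividing by the full population N = 8 gives P₁ = 0.1830.

0.1830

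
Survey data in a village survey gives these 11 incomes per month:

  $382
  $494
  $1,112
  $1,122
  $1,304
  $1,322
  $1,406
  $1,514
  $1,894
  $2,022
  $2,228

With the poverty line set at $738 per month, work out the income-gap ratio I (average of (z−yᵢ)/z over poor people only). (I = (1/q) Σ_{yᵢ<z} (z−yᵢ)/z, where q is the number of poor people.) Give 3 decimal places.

0.407

Below the line: $382, $494 (q = 2 of N = 11).
Shortfall ratios (z−y)/z: 0.4824, 0.3306; sum = 0.813008.
The income-gap ratio divides by q (the poor only): 0.813008 / 2 = 0.407.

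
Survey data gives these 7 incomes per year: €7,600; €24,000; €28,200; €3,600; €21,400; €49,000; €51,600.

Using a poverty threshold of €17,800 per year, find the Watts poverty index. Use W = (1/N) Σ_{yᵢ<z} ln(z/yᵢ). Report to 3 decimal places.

Poor units: €3,600, €7,600 (q = 2 of N = 7).
Log shortfalls: ln(17800/3600) = 1.5983; ln(17800/7600) = 0.8511.
W = 2.449315 / 7 = 0.350.

0.350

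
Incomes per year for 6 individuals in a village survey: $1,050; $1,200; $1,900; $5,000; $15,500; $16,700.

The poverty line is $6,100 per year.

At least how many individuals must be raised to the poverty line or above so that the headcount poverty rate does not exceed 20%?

4 of the 6 individuals are poor, so H = 4/6 = 0.667.
A headcount ratio of at most 20% allows at most ⌊0.20 × 6⌋ = 1 poor individuals.
So at least 4 − 1 = 3 must be lifted.

3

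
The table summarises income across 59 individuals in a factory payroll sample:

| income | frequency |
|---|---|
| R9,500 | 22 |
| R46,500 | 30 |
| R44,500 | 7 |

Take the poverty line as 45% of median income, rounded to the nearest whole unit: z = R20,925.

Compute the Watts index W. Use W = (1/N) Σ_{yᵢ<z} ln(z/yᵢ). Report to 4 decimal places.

Poor units: 22×R9,500 (q = 22 of N = 59).
Log shortfalls: ln(20925/9500) = 0.7897 (×22).
W = 17.372362 / 59 = 0.2944.

0.2944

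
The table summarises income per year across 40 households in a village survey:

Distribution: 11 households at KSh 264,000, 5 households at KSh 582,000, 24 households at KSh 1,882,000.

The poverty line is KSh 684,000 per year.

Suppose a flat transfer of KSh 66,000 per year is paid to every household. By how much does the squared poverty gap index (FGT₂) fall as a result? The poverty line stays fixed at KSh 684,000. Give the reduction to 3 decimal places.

0.032

Before: below the line — 11×KSh 264,000, 5×KSh 582,000; squared poverty gap index (FGT₂) = 0.10647.
After the KSh 66,000 transfer: below the line — 11×KSh 330,000, 5×KSh 648,000; squared poverty gap index (FGT₂) = 0.07401.
Reduction = 0.10647 − 0.07401 = 0.032.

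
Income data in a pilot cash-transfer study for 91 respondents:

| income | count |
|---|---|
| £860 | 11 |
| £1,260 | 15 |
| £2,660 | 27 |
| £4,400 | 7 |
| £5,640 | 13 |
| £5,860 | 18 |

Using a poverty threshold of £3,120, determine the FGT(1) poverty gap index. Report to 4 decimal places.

0.2296

Poor units: 11×£860, 15×£1,260, 27×£2,660 (q = 53 of N = 91).
Relative gaps: (3120−860)/3120 = 0.7244 (×11); (3120−1260)/3120 = 0.5962 (×15); (3120−2660)/3120 = 0.1474 (×27).
Σ = 20.891026. Dividing by the full population N = 91 gives P₁ = 0.2296.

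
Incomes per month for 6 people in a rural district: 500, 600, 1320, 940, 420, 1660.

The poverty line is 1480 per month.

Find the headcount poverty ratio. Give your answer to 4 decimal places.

0.8333

5 of the 6 people have income below 1480.
H = 5/6 = 0.8333.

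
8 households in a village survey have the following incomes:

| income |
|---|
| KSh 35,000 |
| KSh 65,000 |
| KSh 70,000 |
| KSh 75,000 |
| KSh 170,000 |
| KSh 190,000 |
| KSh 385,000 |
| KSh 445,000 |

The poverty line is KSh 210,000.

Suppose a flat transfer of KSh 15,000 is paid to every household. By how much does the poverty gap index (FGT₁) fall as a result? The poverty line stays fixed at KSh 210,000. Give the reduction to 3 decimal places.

Before: below the line — KSh 35,000, KSh 65,000, KSh 70,000, KSh 75,000, KSh 170,000, KSh 190,000; poverty gap index (FGT₁) = 0.38988.
After the KSh 15,000 transfer: below the line — KSh 50,000, KSh 80,000, KSh 85,000, KSh 90,000, KSh 185,000, KSh 205,000; poverty gap index (FGT₁) = 0.33631.
Reduction = 0.38988 − 0.33631 = 0.054.

0.054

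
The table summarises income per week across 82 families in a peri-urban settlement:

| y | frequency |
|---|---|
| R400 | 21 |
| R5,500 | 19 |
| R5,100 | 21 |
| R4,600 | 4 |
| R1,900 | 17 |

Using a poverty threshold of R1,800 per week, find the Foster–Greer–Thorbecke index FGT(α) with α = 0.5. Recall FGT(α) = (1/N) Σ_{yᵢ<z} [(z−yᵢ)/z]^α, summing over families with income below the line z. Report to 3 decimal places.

Below z: 21×R400 (q = 21 of N = 82).
Relative gaps: (1800−400)/1800 = 0.7778 (×21).
Raised to α = 0.5: 0.88192 (×21).
Sum = 18.520259; FGT(0.5) = 18.520259 / 82 = 0.226.

0.226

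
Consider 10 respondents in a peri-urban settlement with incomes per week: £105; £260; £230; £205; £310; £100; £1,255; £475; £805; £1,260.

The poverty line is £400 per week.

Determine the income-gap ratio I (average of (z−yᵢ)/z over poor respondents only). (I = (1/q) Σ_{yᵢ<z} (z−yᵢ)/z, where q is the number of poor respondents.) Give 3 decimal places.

0.496

Poor units: £100, £105, £205, £230, £260, £310 (q = 6 of N = 10).
Relative gaps: 0.7500, 0.7375, 0.4875, 0.4250, 0.3500, 0.2250; sum = 2.975000.
I averages over the q = 6 poor units only: 2.975000 / 6 = 0.496.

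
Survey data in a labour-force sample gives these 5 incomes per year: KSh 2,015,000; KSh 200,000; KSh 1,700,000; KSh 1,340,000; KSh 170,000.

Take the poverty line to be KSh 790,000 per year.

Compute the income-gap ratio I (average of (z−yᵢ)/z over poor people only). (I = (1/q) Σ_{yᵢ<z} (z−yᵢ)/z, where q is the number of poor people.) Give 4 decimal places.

Incomes under z: KSh 170,000, KSh 200,000 (q = 2 of N = 5).
Shortfall ratios (z−y)/z: 0.7848, 0.7468; sum = 1.531646.
The income-gap ratio divides by q (the poor only): 1.531646 / 2 = 0.7658.

0.7658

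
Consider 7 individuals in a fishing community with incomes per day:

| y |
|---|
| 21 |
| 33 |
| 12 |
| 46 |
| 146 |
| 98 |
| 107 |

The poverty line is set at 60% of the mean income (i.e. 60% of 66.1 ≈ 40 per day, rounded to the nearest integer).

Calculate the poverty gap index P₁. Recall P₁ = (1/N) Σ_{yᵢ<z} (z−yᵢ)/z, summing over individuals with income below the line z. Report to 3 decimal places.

Below the line: 12, 21, 33 (q = 3 of N = 7).
Normalized shortfalls: (40−12)/40 = 0.7000; (40−21)/40 = 0.4750; (40−33)/40 = 0.1750.
Sum of shortfalls = 1.350000; P₁ averages over all N: 1.350000 / 7 = 0.193.

0.193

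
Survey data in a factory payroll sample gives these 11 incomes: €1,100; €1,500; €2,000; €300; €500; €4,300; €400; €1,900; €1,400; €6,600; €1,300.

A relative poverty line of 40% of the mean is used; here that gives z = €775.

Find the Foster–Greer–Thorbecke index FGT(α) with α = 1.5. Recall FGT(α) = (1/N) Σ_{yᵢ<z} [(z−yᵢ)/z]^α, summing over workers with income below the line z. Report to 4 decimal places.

0.0934

Below z: €300, €400, €500 (q = 3 of N = 11).
Shortfall ratios: (775−300)/775 = 0.6129; (775−400)/775 = 0.4839; (775−500)/775 = 0.3548.
Raised to α = 1.5: 0.47983; 0.33658; 0.21137.
Sum = 1.027787; FGT(1.5) = 1.027787 / 11 = 0.0934.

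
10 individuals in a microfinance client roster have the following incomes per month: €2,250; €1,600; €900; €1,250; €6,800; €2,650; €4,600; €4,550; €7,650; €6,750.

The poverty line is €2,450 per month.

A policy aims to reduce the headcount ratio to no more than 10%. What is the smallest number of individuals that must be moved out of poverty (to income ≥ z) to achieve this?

3

Currently q = 4 of N = 10 are below the line (H = 0.400).
A headcount ratio of at most 10% allows at most ⌊0.10 × 10⌋ = 1 poor individuals.
So at least 4 − 1 = 3 must be lifted.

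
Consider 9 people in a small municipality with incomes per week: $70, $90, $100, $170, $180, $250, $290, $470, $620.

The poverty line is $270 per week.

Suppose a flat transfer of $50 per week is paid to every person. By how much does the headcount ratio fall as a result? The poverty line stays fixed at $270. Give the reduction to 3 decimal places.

0.111

Before: below the line — $70, $90, $100, $170, $180, $250; headcount ratio = 0.66667.
After the $50 transfer: below the line — $120, $140, $150, $220, $230; headcount ratio = 0.55556.
Reduction = 0.66667 − 0.55556 = 0.111.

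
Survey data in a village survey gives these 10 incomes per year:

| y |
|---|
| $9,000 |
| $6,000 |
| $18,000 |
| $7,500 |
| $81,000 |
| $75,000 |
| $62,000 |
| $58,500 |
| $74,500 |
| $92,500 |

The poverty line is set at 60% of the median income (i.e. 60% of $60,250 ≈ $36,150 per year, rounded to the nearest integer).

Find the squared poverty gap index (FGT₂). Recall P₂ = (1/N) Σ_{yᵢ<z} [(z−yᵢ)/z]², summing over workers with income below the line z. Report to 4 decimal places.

Below the line: $6,000, $7,500, $9,000, $18,000 (q = 4 of N = 10).
Shortfall ratios: (36150−6000)/36150 = 0.8340; (36150−7500)/36150 = 0.7925; (36150−9000)/36150 = 0.7510; (36150−18000)/36150 = 0.5021.
Squared: 0.6956; 0.6281; 0.5641; 0.2521.
Sum = 2.139839; P₂ = 2.139839 / 10 = 0.2140.

0.2140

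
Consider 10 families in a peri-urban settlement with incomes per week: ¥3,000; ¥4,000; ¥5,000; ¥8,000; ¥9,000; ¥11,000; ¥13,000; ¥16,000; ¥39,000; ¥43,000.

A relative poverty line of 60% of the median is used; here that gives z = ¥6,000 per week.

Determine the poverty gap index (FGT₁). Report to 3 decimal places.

Poor units: ¥3,000, ¥4,000, ¥5,000 (q = 3 of N = 10).
Shortfall ratios: (6000−3000)/6000 = 0.5000; (6000−4000)/6000 = 0.3333; (6000−5000)/6000 = 0.1667.
Sum of shortfalls = 1.000000; P₁ averages over all N: 1.000000 / 10 = 0.100.

0.100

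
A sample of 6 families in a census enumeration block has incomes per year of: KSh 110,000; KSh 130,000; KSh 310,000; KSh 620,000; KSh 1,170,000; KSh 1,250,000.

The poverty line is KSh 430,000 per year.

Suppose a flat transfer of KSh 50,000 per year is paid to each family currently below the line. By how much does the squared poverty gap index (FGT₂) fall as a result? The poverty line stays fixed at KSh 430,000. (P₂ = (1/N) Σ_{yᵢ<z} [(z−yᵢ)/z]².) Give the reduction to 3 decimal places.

Before: below the line — KSh 110,000, KSh 130,000, KSh 310,000; squared poverty gap index (FGT₂) = 0.18641.
After the KSh 50,000 transfer: below the line — KSh 160,000, KSh 180,000, KSh 360,000; squared poverty gap index (FGT₂) = 0.12646.
Reduction = 0.18641 − 0.12646 = 0.060.

0.060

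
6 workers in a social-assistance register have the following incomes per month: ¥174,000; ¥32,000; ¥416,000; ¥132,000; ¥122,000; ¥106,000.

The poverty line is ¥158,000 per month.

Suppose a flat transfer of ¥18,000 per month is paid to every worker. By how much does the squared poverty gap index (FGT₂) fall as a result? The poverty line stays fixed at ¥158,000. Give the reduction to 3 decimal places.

Before: below the line — ¥32,000, ¥106,000, ¥122,000, ¥132,000; squared poverty gap index (FGT₂) = 0.13721.
After the ¥18,000 transfer: below the line — ¥50,000, ¥124,000, ¥140,000, ¥150,000; squared poverty gap index (FGT₂) = 0.08818.
Reduction = 0.13721 − 0.08818 = 0.049.

0.049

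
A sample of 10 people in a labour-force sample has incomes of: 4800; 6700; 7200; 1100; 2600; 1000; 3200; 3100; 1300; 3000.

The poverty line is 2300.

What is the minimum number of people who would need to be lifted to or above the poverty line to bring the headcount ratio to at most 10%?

2

Currently q = 3 of N = 10 are below the line (H = 0.300).
A headcount ratio of at most 10% allows at most ⌊0.10 × 10⌋ = 1 poor people.
So at least 3 − 1 = 2 must be lifted.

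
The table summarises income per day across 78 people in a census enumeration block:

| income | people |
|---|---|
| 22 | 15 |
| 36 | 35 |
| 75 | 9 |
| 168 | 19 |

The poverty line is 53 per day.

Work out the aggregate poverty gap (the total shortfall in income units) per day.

1060

Poor units: 15×22, 35×36 (q = 50 of N = 78).
Individual gaps: 15×(53−22) = 465; 35×(53−36) = 595.
Aggregate gap = 1060.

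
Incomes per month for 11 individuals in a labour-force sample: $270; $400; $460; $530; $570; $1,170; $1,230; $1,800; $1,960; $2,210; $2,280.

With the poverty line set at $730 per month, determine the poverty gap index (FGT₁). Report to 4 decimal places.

Below the line: $270, $400, $460, $530, $570 (q = 5 of N = 11).
Relative gaps: (730−270)/730 = 0.6301; (730−400)/730 = 0.4521; (730−460)/730 = 0.3699; (730−530)/730 = 0.2740; (730−570)/730 = 0.2192.
Sum of shortfalls = 1.945205; P₁ averages over all N: 1.945205 / 11 = 0.1768.

0.1768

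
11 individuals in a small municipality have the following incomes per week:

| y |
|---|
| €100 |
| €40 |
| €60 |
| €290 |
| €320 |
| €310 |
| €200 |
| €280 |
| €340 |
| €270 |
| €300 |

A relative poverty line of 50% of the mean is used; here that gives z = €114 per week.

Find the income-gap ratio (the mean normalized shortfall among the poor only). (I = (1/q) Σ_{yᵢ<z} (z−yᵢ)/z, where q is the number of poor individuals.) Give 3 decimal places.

Incomes under z: €40, €60, €100 (q = 3 of N = 11).
Relative gaps: 0.6491, 0.4737, 0.1228; sum = 1.245614.
I averages over the q = 3 poor units only: 1.245614 / 3 = 0.415.

0.415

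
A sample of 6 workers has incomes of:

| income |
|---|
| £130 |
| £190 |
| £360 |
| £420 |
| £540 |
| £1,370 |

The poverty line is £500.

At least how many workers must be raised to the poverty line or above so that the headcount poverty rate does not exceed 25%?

4 of the 6 workers are poor, so H = 4/6 = 0.667.
A headcount ratio of at most 25% allows at most ⌊0.25 × 6⌋ = 1 poor workers.
So at least 4 − 1 = 3 must be lifted.

3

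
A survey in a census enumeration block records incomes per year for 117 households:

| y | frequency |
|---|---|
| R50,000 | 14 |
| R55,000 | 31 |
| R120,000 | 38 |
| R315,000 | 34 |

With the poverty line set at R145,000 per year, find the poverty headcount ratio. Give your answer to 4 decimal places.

83 of the 117 households have income below R145,000.
H = 83/117 = 0.7094.

0.7094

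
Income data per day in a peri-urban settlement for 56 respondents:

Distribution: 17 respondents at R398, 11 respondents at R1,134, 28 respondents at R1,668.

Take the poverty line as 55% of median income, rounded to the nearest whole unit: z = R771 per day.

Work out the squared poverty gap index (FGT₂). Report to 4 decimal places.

0.0711

Below the line: 17×R398 (q = 17 of N = 56).
Relative gaps: (771−398)/771 = 0.4838 (×17).
Squared: 0.2341 (×17).
Sum = 3.978852; P₂ = 3.978852 / 56 = 0.0711.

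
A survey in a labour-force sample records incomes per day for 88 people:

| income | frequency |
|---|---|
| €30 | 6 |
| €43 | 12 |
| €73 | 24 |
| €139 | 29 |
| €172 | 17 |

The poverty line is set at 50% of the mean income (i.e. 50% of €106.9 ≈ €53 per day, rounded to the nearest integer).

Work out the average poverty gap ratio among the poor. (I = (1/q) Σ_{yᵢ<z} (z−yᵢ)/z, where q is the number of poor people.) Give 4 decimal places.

0.2704

Below the line: 6×€30, 12×€43 (q = 18 of N = 88).
Relative gaps: 0.4340 (×6), 0.1887 (×12); sum = 4.867925.
I averages over the q = 18 poor units only: 4.867925 / 18 = 0.2704.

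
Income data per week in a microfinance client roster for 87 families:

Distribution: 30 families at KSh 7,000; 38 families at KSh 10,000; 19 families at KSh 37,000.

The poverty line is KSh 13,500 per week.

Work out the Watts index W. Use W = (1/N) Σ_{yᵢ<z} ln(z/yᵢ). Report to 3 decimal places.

0.358

Below z: 30×KSh 7,000, 38×KSh 10,000 (q = 68 of N = 87).
Log gaps: ln(13500/7000) = 0.6568 (×30); ln(13500/10000) = 0.3001 (×38).
W = 31.107361 / 87 = 0.358.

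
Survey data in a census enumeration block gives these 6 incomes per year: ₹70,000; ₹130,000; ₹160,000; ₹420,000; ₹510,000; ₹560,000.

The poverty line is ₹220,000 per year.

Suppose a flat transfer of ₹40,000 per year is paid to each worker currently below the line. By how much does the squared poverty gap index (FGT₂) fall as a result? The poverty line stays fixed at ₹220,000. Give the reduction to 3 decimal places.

Before: below the line — ₹70,000, ₹130,000, ₹160,000; squared poverty gap index (FGT₂) = 0.11777.
After the ₹40,000 transfer: below the line — ₹110,000, ₹170,000, ₹200,000; squared poverty gap index (FGT₂) = 0.05165.
Reduction = 0.11777 − 0.05165 = 0.066.

0.066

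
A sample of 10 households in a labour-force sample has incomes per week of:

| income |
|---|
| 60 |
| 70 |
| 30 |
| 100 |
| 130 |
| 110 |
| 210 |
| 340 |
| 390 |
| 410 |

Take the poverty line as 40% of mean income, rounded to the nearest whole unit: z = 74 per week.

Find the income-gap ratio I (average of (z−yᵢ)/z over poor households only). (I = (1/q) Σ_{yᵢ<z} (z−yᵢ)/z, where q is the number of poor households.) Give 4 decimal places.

0.2793

Incomes under z: 30, 60, 70 (q = 3 of N = 10).
Shortfall ratios (z−y)/z: 0.5946, 0.1892, 0.0541; sum = 0.837838.
I averages over the q = 3 poor units only: 0.837838 / 3 = 0.2793.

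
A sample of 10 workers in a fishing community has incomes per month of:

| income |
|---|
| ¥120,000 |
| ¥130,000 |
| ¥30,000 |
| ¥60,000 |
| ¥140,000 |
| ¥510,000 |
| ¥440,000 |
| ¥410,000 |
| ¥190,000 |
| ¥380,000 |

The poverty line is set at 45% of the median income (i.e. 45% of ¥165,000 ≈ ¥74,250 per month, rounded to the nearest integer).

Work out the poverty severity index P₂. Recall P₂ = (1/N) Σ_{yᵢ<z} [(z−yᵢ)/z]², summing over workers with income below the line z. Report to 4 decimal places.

Poor units: ¥30,000, ¥60,000 (q = 2 of N = 10).
Relative gaps: (74250−30000)/74250 = 0.5960; (74250−60000)/74250 = 0.1919.
Squared: 0.3552; 0.0368.
Sum = 0.392001; P₂ = 0.392001 / 10 = 0.0392.

0.0392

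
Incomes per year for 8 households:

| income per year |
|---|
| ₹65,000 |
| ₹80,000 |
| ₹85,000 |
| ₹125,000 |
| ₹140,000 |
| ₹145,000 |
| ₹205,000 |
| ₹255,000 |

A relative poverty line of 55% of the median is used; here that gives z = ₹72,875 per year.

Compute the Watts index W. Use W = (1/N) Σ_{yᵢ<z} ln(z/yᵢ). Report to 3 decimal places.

Below the line: ₹65,000 (q = 1 of N = 8).
Log gaps: ln(72875/65000) = 0.1144.
W = 0.114358 / 8 = 0.014.

0.014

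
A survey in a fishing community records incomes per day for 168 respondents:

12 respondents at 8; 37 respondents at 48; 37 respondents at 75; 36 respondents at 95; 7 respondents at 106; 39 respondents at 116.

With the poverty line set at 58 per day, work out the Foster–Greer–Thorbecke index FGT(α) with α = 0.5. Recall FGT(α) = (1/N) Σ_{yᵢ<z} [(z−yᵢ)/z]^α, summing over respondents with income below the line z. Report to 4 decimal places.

Poor units: 12×8, 37×48 (q = 49 of N = 168).
Normalized shortfalls: (58−8)/58 = 0.8621 (×12); (58−48)/58 = 0.1724 (×37).
Raised to α = 0.5: 0.92848 (×12); 0.41523 (×37).
Sum = 26.505134; FGT(0.5) = 26.505134 / 168 = 0.1578.

0.1578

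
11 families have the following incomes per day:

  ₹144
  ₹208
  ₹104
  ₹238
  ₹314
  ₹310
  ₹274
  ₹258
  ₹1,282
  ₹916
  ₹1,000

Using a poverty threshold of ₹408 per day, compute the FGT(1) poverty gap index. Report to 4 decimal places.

Incomes under z: ₹104, ₹144, ₹208, ₹238, ₹258, ₹274, ₹310, ₹314 (q = 8 of N = 11).
Shortfall ratios: (408−104)/408 = 0.7451; (408−144)/408 = 0.6471; (408−208)/408 = 0.4902; (408−238)/408 = 0.4167; (408−258)/408 = 0.3676; (408−274)/408 = 0.3284; (408−310)/408 = 0.2402; (408−314)/408 = 0.2304.
Sum of shortfalls = 3.465686; P₁ averages over all N: 3.465686 / 11 = 0.3151.

0.3151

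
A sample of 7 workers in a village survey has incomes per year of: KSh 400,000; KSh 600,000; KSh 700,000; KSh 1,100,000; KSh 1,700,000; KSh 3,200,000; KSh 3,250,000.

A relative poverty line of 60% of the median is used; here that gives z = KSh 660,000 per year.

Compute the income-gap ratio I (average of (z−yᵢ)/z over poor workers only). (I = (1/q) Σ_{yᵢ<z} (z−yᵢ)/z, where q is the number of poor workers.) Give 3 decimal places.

Below the line: KSh 400,000, KSh 600,000 (q = 2 of N = 7).
Shortfall ratios (z−y)/z: 0.3939, 0.0909; sum = 0.484848.
The income-gap ratio divides by q (the poor only): 0.484848 / 2 = 0.242.

0.242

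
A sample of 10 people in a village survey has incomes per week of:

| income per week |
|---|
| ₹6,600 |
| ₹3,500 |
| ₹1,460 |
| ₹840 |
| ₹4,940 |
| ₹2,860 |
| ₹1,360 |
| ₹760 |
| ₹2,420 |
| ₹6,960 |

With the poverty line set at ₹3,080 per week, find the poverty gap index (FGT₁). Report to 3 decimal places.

0.285

Incomes under z: ₹760, ₹840, ₹1,360, ₹1,460, ₹2,420, ₹2,860 (q = 6 of N = 10).
Shortfall ratios: (3080−760)/3080 = 0.7532; (3080−840)/3080 = 0.7273; (3080−1360)/3080 = 0.5584; (3080−1460)/3080 = 0.5260; (3080−2420)/3080 = 0.2143; (3080−2860)/3080 = 0.0714.
Σ = 2.850649. Dividing by the full population N = 10 gives P₁ = 0.285.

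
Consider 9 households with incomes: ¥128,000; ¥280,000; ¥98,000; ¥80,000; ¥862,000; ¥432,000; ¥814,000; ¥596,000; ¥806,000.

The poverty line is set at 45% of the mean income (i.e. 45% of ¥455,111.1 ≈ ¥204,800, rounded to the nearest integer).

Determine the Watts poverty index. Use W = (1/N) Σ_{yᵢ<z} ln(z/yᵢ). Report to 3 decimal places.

Below the line: ¥80,000, ¥98,000, ¥128,000 (q = 3 of N = 9).
Log gaps: ln(204800/80000) = 0.9400; ln(204800/98000) = 0.7371; ln(204800/128000) = 0.4700.
W = 2.147077 / 9 = 0.239.

0.239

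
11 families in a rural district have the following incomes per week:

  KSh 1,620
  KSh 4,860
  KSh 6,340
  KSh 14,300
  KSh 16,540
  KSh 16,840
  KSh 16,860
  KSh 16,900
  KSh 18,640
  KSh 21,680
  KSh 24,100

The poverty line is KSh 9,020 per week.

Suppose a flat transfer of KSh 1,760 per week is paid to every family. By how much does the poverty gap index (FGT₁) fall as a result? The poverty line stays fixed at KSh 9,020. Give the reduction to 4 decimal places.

0.0532

Before: below the line — KSh 1,620, KSh 4,860, KSh 6,340; poverty gap index (FGT₁) = 0.143519.
After the KSh 1,760 transfer: below the line — KSh 3,380, KSh 6,620, KSh 8,100; poverty gap index (FGT₁) = 0.090304.
Reduction = 0.143519 − 0.090304 = 0.0532.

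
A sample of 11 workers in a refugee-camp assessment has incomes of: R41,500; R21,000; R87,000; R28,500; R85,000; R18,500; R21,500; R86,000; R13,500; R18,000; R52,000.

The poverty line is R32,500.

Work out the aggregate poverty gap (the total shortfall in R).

R74,000

Poor units: R13,500, R18,000, R18,500, R21,000, R21,500, R28,500 (q = 6 of N = 11).
Individual gaps: 32500−13500 = 19000; 32500−18000 = 14500; 32500−18500 = 14000; 32500−21000 = 11500; 32500−21500 = 11000; 32500−28500 = 4000.
Aggregate gap = R74,000.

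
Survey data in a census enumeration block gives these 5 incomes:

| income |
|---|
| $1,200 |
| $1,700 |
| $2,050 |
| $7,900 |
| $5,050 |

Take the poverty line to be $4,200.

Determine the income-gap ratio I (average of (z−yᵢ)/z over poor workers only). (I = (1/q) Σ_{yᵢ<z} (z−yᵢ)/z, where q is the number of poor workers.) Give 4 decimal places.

Poor units: $1,200, $1,700, $2,050 (q = 3 of N = 5).
Shortfall ratios (z−y)/z: 0.7143, 0.5952, 0.5119; sum = 1.821429.
The income-gap ratio divides by q (the poor only): 1.821429 / 3 = 0.6071.

0.6071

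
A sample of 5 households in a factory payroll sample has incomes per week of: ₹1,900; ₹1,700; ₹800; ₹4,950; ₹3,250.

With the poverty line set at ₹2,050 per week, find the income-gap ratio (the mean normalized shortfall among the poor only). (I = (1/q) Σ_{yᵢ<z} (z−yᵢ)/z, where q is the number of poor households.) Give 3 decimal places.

0.285

Below z: ₹800, ₹1,700, ₹1,900 (q = 3 of N = 5).
Shortfall ratios (z−y)/z: 0.6098, 0.1707, 0.0732; sum = 0.853659.
The income-gap ratio divides by q (the poor only): 0.853659 / 3 = 0.285.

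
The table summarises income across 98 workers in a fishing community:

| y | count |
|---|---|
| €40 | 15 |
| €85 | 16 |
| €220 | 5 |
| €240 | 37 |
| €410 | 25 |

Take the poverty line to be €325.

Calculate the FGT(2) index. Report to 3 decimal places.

Incomes under z: 15×€40, 16×€85, 5×€220, 37×€240 (q = 73 of N = 98).
Normalized shortfalls: (325−40)/325 = 0.8769 (×15); (325−85)/325 = 0.7385 (×16); (325−220)/325 = 0.3231 (×5); (325−240)/325 = 0.2615 (×37).
Squared: 0.7690 (×15); 0.5453 (×16); 0.1044 (×5); 0.0684 (×37).
Sum = 23.312899; P₂ = 23.312899 / 98 = 0.238.

0.238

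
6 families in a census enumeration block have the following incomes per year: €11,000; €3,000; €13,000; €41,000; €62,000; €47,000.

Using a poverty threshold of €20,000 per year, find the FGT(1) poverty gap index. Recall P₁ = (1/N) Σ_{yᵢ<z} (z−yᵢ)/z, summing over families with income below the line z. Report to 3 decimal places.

0.275

Below z: €3,000, €11,000, €13,000 (q = 3 of N = 6).
Shortfall ratios: (20000−3000)/20000 = 0.8500; (20000−11000)/20000 = 0.4500; (20000−13000)/20000 = 0.3500.
Σ = 1.650000. Dividing by the full population N = 6 gives P₁ = 0.275.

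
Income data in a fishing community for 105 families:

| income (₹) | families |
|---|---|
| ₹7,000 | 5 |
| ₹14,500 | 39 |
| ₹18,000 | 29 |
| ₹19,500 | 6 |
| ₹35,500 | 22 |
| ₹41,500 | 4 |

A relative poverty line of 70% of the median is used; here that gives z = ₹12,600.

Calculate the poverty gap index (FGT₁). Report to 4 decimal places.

0.0212

Below z: 5×₹7,000 (q = 5 of N = 105).
Gap ratios (z−y)/z: (12600−7000)/12600 = 0.4444 (×5).
Σ = 2.222222. Dividing by the full population N = 105 gives P₁ = 0.0212.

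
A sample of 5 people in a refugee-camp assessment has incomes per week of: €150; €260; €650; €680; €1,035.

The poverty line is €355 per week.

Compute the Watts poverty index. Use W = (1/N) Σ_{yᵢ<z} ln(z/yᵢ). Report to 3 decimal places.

Incomes under z: €150, €260 (q = 2 of N = 5).
ln(z/y) terms: ln(355/150) = 0.8615; ln(355/260) = 0.3114.
W = 1.172919 / 5 = 0.235.

0.235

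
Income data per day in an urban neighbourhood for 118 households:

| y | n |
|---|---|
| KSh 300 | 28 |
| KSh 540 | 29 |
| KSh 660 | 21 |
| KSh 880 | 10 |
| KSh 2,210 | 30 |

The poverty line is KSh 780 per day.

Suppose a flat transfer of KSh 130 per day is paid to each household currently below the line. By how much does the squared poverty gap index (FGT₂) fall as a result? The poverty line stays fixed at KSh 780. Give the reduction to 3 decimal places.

Before: below the line — 28×KSh 300, 29×KSh 540, 21×KSh 660; squared poverty gap index (FGT₂) = 0.11734.
After the KSh 130 transfer: below the line — 28×KSh 430, 29×KSh 670; squared poverty gap index (FGT₂) = 0.05267.
Reduction = 0.11734 − 0.05267 = 0.065.

0.065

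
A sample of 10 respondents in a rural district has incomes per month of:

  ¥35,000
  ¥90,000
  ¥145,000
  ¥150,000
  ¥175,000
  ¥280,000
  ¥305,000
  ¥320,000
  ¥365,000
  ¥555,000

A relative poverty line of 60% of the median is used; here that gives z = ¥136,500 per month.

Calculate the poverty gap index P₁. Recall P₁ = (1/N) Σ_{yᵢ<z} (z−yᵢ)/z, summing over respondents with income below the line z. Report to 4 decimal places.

Below the line: ¥35,000, ¥90,000 (q = 2 of N = 10).
Shortfall ratios: (136500−35000)/136500 = 0.7436; (136500−90000)/136500 = 0.3407.
Sum of shortfalls = 1.084249; P₁ averages over all N: 1.084249 / 10 = 0.1084.

0.1084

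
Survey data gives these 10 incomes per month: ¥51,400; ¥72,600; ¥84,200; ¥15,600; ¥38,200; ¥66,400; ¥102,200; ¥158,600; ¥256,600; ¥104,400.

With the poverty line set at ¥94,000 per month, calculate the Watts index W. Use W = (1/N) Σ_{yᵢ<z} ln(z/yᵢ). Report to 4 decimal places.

0.4016

Below the line: ¥15,600, ¥38,200, ¥51,400, ¥66,400, ¥72,600, ¥84,200 (q = 6 of N = 10).
Log gaps: ln(94000/15600) = 1.7960; ln(94000/38200) = 0.9005; ln(94000/51400) = 0.6037; ln(94000/66400) = 0.3476; ln(94000/72600) = 0.2583; ln(94000/84200) = 0.1101.
W = 4.016167 / 10 = 0.4016.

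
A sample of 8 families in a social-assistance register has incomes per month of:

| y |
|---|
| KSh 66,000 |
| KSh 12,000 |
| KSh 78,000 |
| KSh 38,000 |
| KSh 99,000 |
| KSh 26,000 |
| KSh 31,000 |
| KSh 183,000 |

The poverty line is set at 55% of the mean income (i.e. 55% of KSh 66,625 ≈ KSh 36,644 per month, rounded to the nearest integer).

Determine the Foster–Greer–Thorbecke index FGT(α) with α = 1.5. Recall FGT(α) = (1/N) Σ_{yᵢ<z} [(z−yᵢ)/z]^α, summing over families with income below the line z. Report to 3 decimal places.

0.096

Below the line: KSh 12,000, KSh 26,000, KSh 31,000 (q = 3 of N = 8).
Relative gaps: (36644−12000)/36644 = 0.6725; (36644−26000)/36644 = 0.2905; (36644−31000)/36644 = 0.1540.
Raised to α = 1.5: 0.55152; 0.15655; 0.06045.
Sum = 0.768519; FGT(1.5) = 0.768519 / 8 = 0.096.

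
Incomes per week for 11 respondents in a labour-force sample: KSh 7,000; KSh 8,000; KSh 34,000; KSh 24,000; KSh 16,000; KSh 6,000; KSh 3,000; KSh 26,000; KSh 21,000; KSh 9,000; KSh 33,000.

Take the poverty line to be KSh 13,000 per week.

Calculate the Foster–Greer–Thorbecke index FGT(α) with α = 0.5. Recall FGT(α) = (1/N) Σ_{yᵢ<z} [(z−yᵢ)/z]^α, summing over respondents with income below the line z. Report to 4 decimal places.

0.3150

Poor units: KSh 3,000, KSh 6,000, KSh 7,000, KSh 8,000, KSh 9,000 (q = 5 of N = 11).
Normalized shortfalls: (13000−3000)/13000 = 0.7692; (13000−6000)/13000 = 0.5385; (13000−7000)/13000 = 0.4615; (13000−8000)/13000 = 0.3846; (13000−9000)/13000 = 0.3077.
Raised to α = 0.5: 0.87706; 0.73380; 0.67937; 0.62017; 0.55470.
Sum = 3.465097; FGT(0.5) = 3.465097 / 11 = 0.3150.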